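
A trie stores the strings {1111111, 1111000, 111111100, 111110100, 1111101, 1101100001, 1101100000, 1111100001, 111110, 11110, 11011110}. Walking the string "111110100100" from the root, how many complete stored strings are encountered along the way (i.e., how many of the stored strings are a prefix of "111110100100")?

3

Check each prefix of "111110100100" against the stored set — each match is an end-marker on the path.
Prefixes of the query that are stored words: "111110", "1111101", "111110100"
Count: 3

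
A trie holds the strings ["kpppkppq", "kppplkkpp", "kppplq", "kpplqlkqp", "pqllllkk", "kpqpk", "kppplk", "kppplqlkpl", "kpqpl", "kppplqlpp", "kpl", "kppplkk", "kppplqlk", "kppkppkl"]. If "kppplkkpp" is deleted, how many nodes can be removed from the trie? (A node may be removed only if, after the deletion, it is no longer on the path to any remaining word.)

2

After clearing the end-marker at "kppplkkpp", prune upward until reaching a node still needed by another word.
The suffix "pp" (2 nodes) is used only by "kppplkkpp"; "kppplkk" is itself a stored word, so pruning stops there.
Nodes removed: 2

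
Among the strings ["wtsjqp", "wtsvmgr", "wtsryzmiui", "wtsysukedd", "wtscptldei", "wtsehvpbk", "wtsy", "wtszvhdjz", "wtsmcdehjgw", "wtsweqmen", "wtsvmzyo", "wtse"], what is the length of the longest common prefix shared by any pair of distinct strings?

Equivalently: take the maximum, over all pairs, of their longest common prefix length.
"wtsvmgr" and "wtsvmzyo" agree on "wtsvm" (5 characters) before diverging; nothing deeper is shared.
Longest shared-prefix length: 5

5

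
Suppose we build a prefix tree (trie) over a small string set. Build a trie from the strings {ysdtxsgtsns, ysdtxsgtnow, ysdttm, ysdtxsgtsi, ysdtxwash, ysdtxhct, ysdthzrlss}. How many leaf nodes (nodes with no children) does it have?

A leaf is a node with no children — equivalently, the end of a word that is not a proper prefix of any other stored word.
Those words: "ysdthzrlss", "ysdttm", "ysdtxhct", "ysdtxsgtnow", "ysdtxsgtsi", "ysdtxsgtsns", "ysdtxwash"
Leaf count: 7

7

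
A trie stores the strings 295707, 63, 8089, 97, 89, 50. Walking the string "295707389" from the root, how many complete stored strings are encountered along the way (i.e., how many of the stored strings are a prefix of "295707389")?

1

Check each prefix of "295707389" against the stored set — each match is an end-marker on the path.
Prefixes of the query that are stored words: "295707"
Count: 1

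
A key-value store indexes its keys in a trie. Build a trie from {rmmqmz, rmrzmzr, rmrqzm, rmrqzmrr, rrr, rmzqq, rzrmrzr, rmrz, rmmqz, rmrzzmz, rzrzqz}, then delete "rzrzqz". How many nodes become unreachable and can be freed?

After clearing the end-marker at "rzrzqz", prune upward until reaching a node still needed by another word.
The suffix "zqz" (3 nodes) is used only by "rzrzqz"; the node for "rzr" still has the child "m", so pruning stops there.
Nodes removed: 3

3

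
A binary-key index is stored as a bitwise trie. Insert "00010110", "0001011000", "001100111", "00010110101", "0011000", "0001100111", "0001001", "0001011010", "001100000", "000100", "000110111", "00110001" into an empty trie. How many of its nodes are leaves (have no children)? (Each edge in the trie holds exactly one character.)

8

A leaf is a node with no children — equivalently, the end of a word that is not a proper prefix of any other stored word.
Those words: "0001001", "0001011000", "00010110101", "0001100111", "000110111", "001100000", "00110001", "001100111"
Leaf count: 8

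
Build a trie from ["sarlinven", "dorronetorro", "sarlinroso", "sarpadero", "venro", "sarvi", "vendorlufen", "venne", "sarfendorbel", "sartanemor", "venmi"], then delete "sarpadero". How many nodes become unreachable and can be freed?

6

Walk "sarpadero" from the leaf back toward the root, removing each node that no remaining word uses.
The suffix "padero" (6 nodes) is used only by "sarpadero"; the node for "sar" still has the child "l", so pruning stops there.
Nodes removed: 6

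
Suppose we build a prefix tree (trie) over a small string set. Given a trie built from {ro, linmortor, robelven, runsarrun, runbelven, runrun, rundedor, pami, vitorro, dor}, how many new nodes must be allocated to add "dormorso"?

"dor" is already a path in the trie; the remaining "morso" must be added.
So 8 − 3 = 5 new nodes.

5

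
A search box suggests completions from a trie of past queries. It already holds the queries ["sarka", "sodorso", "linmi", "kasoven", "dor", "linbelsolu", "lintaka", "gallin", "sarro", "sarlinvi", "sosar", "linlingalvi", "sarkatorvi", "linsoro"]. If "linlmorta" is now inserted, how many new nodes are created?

"linl" is already a path in the trie; the remaining "morta" must be added.
Each of the 5 remaining characters creates one node.

5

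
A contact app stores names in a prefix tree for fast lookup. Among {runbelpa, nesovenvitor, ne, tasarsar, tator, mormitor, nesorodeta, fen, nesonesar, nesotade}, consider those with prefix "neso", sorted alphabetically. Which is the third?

Words with prefix "neso", in lexicographic order: "nesonesar", "nesorodeta", "nesotade", "nesovenvitor"
The 3rd is nesotade.

nesotade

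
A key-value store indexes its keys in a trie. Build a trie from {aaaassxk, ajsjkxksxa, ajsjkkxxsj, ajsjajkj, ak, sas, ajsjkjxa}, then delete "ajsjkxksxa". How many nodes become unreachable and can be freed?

A node on "ajsjkxksxa"'s path can go only if nothing else ends at it or branches off below it.
The suffix "xksxa" (5 nodes) is used only by "ajsjkxksxa"; the node for "ajsjk" still has the child "k", so pruning stops there.
Nodes removed: 5

5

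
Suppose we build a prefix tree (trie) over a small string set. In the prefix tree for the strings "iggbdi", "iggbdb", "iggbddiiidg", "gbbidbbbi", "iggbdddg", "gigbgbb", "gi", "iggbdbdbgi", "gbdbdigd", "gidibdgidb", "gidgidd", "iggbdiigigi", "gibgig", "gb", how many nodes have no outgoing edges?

A leaf is a node with no children — equivalently, the end of a word that is not a proper prefix of any other stored word.
Those words: "gbbidbbbi", "gbdbdigd", "gibgig", "gidgidd", "gidibdgidb", "gigbgbb", "iggbdbdbgi", "iggbdddg", "iggbddiiidg", "iggbdiigigi"
Leaf count: 10

10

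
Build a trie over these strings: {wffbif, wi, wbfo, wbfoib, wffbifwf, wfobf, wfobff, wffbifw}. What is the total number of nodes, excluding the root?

18

For each word, the new-node count is its length minus the longest prefix already in the trie:
  "wffbif" → 6 new (w, f, f, b, i, f)
  "wi" → prefix "w" already present; 1 new (i)
  "wbfo" → prefix "w" already present; 3 new (b, f, o)
  "wbfoib" → prefix "wbfo" already present; 2 new (i, b)
  "wffbifwf" → prefix "wffbif" already present; 2 new (w, f)
  "wfobf" → prefix "wf" already present; 3 new (o, b, f)
  "wfobff" → prefix "wfobf" already present; 1 new (f)
  "wffbifw" → prefix "wffbifw" already present; 0 new (none)
Total nodes = 6 + 1 + 3 + 2 + 2 + 3 + 1 + 0 = 18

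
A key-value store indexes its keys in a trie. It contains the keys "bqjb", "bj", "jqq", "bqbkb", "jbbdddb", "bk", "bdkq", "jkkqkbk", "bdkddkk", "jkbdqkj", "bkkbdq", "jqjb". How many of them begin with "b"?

7

Walk to "b"; the words in its subtree are exactly those with that prefix.
Words under "b": bdkddkk, bdkq, bj, bk, bkkbdq, bqbkb, bqjb
Count: 7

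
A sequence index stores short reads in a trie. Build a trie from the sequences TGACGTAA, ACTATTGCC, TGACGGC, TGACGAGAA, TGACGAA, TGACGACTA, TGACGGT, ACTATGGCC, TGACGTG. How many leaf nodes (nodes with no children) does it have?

A leaf is a node with no children — equivalently, the end of a word that is not a proper prefix of any other stored word.
Those words: "ACTATGGCC", "ACTATTGCC", "TGACGAA", "TGACGACTA", "TGACGAGAA", "TGACGGC", "TGACGGT", "TGACGTAA", "TGACGTG"
Leaf count: 9

9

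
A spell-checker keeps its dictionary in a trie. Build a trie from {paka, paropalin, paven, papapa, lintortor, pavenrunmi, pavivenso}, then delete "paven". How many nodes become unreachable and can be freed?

0

A node on "paven"'s path can go only if nothing else ends at it or branches off below it.
Every node on "paven" is still needed (e.g. by "pavenrunmi"), so nothing is freed.
Nodes removed: 0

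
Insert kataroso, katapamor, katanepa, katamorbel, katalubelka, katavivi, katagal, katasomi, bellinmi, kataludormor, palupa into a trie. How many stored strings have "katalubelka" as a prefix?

1

Filter for entries beginning with "katalubelka":
Words under "katalubelka": katalubelka
Count: 1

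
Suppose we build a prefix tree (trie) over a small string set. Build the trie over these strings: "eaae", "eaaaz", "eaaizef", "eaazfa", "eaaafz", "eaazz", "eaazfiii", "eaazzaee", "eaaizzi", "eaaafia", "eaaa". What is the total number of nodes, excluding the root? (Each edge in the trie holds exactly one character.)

26

Trie structure (* marks end of a word):
(root)
└─ e
   └─ a
      └─ a
         ├─ a *
         │  ├─ f
         │  │  ├─ i
         │  │  │  └─ a *
         │  │  └─ z *
         │  └─ z *
         ├─ e *
         ├─ i
         │  └─ z
         │     ├─ e
         │     │  └─ f *
         │     └─ z
         │        └─ i *
         └─ z
            ├─ f
            │  ├─ a *
            │  └─ i
            │     └─ i
            │        └─ i *
            └─ z *
               └─ a
                  └─ e
                     └─ e *
Counting every labelled node above: 26.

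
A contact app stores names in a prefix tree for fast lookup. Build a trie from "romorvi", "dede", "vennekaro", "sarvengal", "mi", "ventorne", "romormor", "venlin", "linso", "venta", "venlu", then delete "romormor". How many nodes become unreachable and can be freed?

A node on "romormor"'s path can go only if nothing else ends at it or branches off below it.
The suffix "mor" (3 nodes) is used only by "romormor"; the node for "romor" still has the child "v", so pruning stops there.
Nodes removed: 3

3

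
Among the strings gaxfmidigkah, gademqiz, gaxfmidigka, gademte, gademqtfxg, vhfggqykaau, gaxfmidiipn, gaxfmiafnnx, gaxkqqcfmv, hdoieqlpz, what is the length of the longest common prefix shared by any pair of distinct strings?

11

Equivalently: take the maximum, over all pairs, of their longest common prefix length.
"gaxfmidigka" and "gaxfmidigkah" agree on "gaxfmidigka" (11 characters) before diverging; nothing deeper is shared.
Longest shared-prefix length: 11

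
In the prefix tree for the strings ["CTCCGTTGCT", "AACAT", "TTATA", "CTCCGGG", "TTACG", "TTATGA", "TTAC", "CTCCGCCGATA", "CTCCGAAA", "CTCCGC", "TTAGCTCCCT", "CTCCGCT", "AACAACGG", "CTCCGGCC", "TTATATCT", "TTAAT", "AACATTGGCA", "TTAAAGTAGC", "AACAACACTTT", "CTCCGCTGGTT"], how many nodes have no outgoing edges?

Leaves are exactly the stored words that no other stored word extends.
Those words: "AACAACACTTT", "AACAACGG", "AACATTGGCA", "CTCCGAAA", "CTCCGCCGATA", "CTCCGCTGGTT", "CTCCGGCC", "CTCCGGG", "CTCCGTTGCT", "TTAAAGTAGC", "TTAAT", "TTACG", "TTAGCTCCCT", "TTATATCT", "TTATGA"
Leaf count: 15

15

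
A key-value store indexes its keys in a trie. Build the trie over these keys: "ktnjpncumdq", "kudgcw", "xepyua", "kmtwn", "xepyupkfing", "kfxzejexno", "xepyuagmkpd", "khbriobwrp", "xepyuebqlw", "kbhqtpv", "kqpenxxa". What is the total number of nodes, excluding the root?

73

For each word, the new-node count is its length minus the longest prefix already in the trie:
  "ktnjpncumdq" → 11 new (k, t, n, j, p, n, c, u, m, d, q)
  "kudgcw" → prefix "k" already present; 5 new (u, d, g, c, w)
  "xepyua" → 6 new (x, e, p, y, u, a)
  "kmtwn" → prefix "k" already present; 4 new (m, t, w, n)
  "xepyupkfing" → prefix "xepyu" already present; 6 new (p, k, f, i, n, g)
  "kfxzejexno" → prefix "k" already present; 9 new (f, x, z, e, j, e, x, n, o)
  "xepyuagmkpd" → prefix "xepyua" already present; 5 new (g, m, k, p, d)
  "khbriobwrp" → prefix "k" already present; 9 new (h, b, r, i, o, b, w, r, p)
  "xepyuebqlw" → prefix "xepyu" already present; 5 new (e, b, q, l, w)
  "kbhqtpv" → prefix "k" already present; 6 new (b, h, q, t, p, v)
  "kqpenxxa" → prefix "k" already present; 7 new (q, p, e, n, x, x, a)
Total nodes = 11 + 5 + 6 + 4 + 6 + 9 + 5 + 9 + 5 + 6 + 7 = 73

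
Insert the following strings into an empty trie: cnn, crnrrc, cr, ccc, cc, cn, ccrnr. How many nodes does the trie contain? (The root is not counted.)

13

Trace insertions, counting only characters that open a new branch:
  "cnn" → 3 new (c, n, n)
  "crnrrc" → prefix "c" already present; 5 new (r, n, r, r, c)
  "cr" → prefix "cr" already present; 0 new (none)
  "ccc" → prefix "c" already present; 2 new (c, c)
  "cc" → prefix "cc" already present; 0 new (none)
  "cn" → prefix "cn" already present; 0 new (none)
  "ccrnr" → prefix "cc" already present; 3 new (r, n, r)
Total nodes = 3 + 5 + 0 + 2 + 0 + 0 + 3 = 13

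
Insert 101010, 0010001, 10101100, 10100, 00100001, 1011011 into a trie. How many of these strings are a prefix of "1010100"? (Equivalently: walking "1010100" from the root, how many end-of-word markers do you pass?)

Check each prefix of "1010100" against the stored set — each match is an end-marker on the path.
Prefixes of the query that are stored words: "101010"
Count: 1

1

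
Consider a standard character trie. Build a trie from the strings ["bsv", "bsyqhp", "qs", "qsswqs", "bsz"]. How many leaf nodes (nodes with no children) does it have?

Leaves are exactly the stored words that no other stored word extends.
Those words: "bsv", "bsyqhp", "bsz", "qsswqs"
Leaf count: 4

4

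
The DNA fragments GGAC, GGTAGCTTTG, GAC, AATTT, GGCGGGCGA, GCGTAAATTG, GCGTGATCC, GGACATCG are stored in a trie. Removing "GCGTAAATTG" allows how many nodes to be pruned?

6

A node on "GCGTAAATTG"'s path can go only if nothing else ends at it or branches off below it.
The suffix "AAATTG" (6 nodes) is used only by "GCGTAAATTG"; the node for "GCGT" still has the child "G", so pruning stops there.
Nodes removed: 6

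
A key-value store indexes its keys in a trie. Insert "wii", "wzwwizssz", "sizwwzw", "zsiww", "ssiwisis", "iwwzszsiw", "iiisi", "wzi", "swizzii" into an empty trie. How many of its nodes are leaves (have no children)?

9

Leaves are exactly the stored words that no other stored word extends.
Those words: "iiisi", "iwwzszsiw", "sizwwzw", "ssiwisis", "swizzii", "wii", "wzi", "wzwwizssz", "zsiww"
Leaf count: 9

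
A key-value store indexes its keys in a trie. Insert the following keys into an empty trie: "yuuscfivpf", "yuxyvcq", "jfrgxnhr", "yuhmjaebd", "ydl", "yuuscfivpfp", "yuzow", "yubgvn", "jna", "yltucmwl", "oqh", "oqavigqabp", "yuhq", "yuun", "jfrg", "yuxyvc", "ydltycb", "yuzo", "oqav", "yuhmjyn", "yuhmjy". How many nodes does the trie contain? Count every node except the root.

68

Count nodes per top-level branch (shared prefixes stored once):
  'j'-branch (jfrg, jfrgxnhr, jna): 10 nodes
  'o'-branch (oqav, oqavigqabp, oqh): 11 nodes
  'y'-branch (ydl, ydltycb, yltucmwl, yubgvn, yuhmjaebd, yuhmjy, yuhmjyn, yuhq, yuun, yuuscfivpf, yuuscfivpfp, yuxyvc, yuxyvcq, yuzo, yuzow): 47 nodes
Sum: 68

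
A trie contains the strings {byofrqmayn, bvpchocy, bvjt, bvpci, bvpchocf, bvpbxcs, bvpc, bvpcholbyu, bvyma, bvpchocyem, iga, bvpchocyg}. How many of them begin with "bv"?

10

Walk to "bv"; the words in its subtree are exactly those with that prefix.
Words under "bv": bvjt, bvpbxcs, bvpc, bvpchocf, bvpchocy, bvpchocyem, bvpchocyg, bvpcholbyu, bvpci, bvyma
Count: 10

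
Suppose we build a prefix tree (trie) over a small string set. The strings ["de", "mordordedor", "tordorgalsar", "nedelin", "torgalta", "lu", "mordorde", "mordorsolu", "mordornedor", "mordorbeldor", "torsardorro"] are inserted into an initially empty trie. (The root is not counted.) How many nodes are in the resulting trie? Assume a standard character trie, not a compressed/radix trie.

62

Count nodes per top-level branch (shared prefixes stored once):
  'd'-branch (de): 2 nodes
  'l'-branch (lu): 2 nodes
  'm'-branch (mordorbeldor, mordorde, mordordedor, mordornedor, mordorsolu): 26 nodes
  'n'-branch (nedelin): 7 nodes
  't'-branch (tordorgalsar, torgalta, torsardorro): 25 nodes
Sum: 62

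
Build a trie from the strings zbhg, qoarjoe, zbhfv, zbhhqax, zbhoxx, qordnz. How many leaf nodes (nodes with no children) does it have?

A leaf is a node with no children — equivalently, the end of a word that is not a proper prefix of any other stored word.
Those words: "qoarjoe", "qordnz", "zbhfv", "zbhg", "zbhhqax", "zbhoxx"
Leaf count: 6

6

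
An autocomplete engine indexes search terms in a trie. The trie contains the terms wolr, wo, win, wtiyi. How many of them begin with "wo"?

2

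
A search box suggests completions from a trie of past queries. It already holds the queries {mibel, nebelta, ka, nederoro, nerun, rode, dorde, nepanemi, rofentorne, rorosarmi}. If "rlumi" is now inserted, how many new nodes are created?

4

"r" is already a path in the trie; the remaining "lumi" must be added.
So 5 − 1 = 4 new nodes.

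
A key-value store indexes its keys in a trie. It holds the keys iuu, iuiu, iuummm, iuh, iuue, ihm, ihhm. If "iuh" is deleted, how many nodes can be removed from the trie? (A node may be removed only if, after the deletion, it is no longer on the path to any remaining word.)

A node on "iuh"'s path can go only if nothing else ends at it or branches off below it.
The suffix "h" (1 node) is used only by "iuh"; the node for "iu" still has the child "u", so pruning stops there.
Nodes removed: 1

1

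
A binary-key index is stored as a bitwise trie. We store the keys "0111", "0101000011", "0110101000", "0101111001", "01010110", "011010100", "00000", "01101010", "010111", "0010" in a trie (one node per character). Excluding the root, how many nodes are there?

34

Insert word by word; a character creates a node only if that edge doesn't already exist:
  "0111" → 4 new (0, 1, 1, 1)
  "0101000011" → prefix "01" already present; 8 new (0, 1, 0, 0, 0, 0, 1, 1)
  "0110101000" → prefix "011" already present; 7 new (0, 1, 0, 1, 0, 0, 0)
  "0101111001" → prefix "0101" already present; 6 new (1, 1, 1, 0, 0, 1)
  "01010110" → prefix "01010" already present; 3 new (1, 1, 0)
  "011010100" → prefix "011010100" already present; 0 new (none)
  "00000" → prefix "0" already present; 4 new (0, 0, 0, 0)
  "01101010" → prefix "01101010" already present; 0 new (none)
  "010111" → prefix "010111" already present; 0 new (none)
  "0010" → prefix "00" already present; 2 new (1, 0)
Total nodes = 4 + 8 + 7 + 6 + 3 + 0 + 4 + 0 + 0 + 2 = 34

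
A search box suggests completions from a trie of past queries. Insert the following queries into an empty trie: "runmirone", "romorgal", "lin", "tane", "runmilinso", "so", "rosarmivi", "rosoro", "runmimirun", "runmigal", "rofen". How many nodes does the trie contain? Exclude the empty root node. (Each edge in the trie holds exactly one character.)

51

For each word, the new-node count is its length minus the longest prefix already in the trie:
  "runmirone" → 9 new (r, u, n, m, i, r, o, n, e)
  "romorgal" → prefix "r" already present; 7 new (o, m, o, r, g, a, l)
  "lin" → 3 new (l, i, n)
  "tane" → 4 new (t, a, n, e)
  "runmilinso" → prefix "runmi" already present; 5 new (l, i, n, s, o)
  "so" → 2 new (s, o)
  "rosarmivi" → prefix "ro" already present; 7 new (s, a, r, m, i, v, i)
  "rosoro" → prefix "ros" already present; 3 new (o, r, o)
  "runmimirun" → prefix "runmi" already present; 5 new (m, i, r, u, n)
  "runmigal" → prefix "runmi" already present; 3 new (g, a, l)
  "rofen" → prefix "ro" already present; 3 new (f, e, n)
Total nodes = 9 + 7 + 3 + 4 + 5 + 2 + 7 + 3 + 5 + 3 + 3 = 51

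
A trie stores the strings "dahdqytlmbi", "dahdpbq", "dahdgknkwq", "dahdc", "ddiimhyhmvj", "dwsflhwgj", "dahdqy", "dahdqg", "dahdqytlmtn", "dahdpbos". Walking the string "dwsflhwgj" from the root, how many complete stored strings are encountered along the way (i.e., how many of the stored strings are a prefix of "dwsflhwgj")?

1

Check each prefix of "dwsflhwgj" against the stored set — each match is an end-marker on the path.
Prefixes of the query that are stored words: "dwsflhwgj"
Count: 1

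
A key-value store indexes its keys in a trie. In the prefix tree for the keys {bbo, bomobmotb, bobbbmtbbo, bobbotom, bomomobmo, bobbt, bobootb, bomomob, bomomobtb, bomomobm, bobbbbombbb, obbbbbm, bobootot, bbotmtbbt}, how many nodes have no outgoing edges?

Leaves are exactly the stored words that no other stored word extends.
Those words: "bbotmtbbt", "bobbbbombbb", "bobbbmtbbo", "bobbotom", "bobbt", "bobootb", "bobootot", "bomobmotb", "bomomobmo", "bomomobtb", "obbbbbm"
Leaf count: 11

11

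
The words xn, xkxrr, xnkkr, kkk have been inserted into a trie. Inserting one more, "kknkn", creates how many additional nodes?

3

Walking "kknkn" from the root, the first 2 characters ("kk") follow existing edges; "n" is the first miss.
Each of the 3 remaining characters creates one node.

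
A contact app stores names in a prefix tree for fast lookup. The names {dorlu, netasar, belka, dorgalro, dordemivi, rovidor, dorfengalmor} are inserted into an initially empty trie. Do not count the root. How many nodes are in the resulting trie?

Insert word by word; a character creates a node only if that edge doesn't already exist:
  "dorlu" → 5 new (d, o, r, l, u)
  "netasar" → 7 new (n, e, t, a, s, a, r)
  "belka" → 5 new (b, e, l, k, a)
  "dorgalro" → prefix "dor" already present; 5 new (g, a, l, r, o)
  "dordemivi" → prefix "dor" already present; 6 new (d, e, m, i, v, i)
  "rovidor" → 7 new (r, o, v, i, d, o, r)
  "dorfengalmor" → prefix "dor" already present; 9 new (f, e, n, g, a, l, m, o, r)
Total nodes = 5 + 7 + 5 + 5 + 6 + 7 + 9 = 44

44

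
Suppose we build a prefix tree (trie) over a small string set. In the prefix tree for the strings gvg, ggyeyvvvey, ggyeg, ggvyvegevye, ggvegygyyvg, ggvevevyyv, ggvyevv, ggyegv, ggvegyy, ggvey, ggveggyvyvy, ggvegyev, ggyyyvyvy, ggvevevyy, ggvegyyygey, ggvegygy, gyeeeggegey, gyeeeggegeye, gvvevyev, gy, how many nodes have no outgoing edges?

14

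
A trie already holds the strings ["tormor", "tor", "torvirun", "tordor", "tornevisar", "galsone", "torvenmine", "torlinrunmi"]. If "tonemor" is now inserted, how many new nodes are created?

The longest prefix of "tonemor" already in the trie is "to" (length 2).
New nodes needed: |"tonemor"| − 2 = 7 − 2 = 5.

5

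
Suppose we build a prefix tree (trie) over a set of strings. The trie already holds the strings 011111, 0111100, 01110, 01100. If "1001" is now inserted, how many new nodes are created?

"1001" shares no prefix with any stored word, so all 4 characters open new nodes.
4 − 0 = 4 new nodes.

4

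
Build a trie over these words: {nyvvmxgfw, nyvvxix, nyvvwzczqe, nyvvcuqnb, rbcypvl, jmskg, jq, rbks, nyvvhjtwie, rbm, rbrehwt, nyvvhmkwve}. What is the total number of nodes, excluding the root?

Count nodes per top-level branch (shared prefixes stored once):
  'j'-branch (jmskg, jq): 6 nodes
  'n'-branch (nyvvcuqnb, nyvvhjtwie, nyvvhmkwve, nyvvmxgfw, nyvvwzczqe, nyvvxix): 34 nodes
  'r'-branch (rbcypvl, rbks, rbm, rbrehwt): 15 nodes
Sum: 55

55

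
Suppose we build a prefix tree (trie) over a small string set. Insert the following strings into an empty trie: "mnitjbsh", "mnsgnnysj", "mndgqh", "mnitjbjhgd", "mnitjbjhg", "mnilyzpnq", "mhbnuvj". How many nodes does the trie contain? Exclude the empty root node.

35

Count nodes per top-level branch (shared prefixes stored once):
  'm'-branch (mhbnuvj, mndgqh, mnilyzpnq, mnitjbjhg, mnitjbjhgd, mnitjbsh, mnsgnnysj): 35 nodes
Sum: 35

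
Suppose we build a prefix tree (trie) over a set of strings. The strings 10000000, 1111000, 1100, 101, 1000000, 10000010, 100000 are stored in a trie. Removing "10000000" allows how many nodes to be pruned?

Walk "10000000" from the leaf back toward the root, removing each node that no remaining word uses.
The suffix "0" (1 node) is used only by "10000000"; "1000000" is itself a stored word, so pruning stops there.
Nodes removed: 1

1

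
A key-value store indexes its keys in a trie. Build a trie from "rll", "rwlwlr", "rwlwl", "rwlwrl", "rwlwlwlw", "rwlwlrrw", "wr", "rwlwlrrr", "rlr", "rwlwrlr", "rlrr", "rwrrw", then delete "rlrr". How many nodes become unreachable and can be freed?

1

Walk "rlrr" from the leaf back toward the root, removing each node that no remaining word uses.
The suffix "r" (1 node) is used only by "rlrr"; "rlr" is itself a stored word, so pruning stops there.
Nodes removed: 1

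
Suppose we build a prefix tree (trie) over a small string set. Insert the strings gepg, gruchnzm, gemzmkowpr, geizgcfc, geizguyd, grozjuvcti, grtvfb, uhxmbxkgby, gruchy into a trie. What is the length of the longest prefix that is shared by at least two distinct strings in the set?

Look for the deepest trie node that still has at least two words in its subtree.
e.g. "geizgcfc" and "geizguyd" share the prefix "geizg" of length 5; no pair shares a longer one.
Longest shared-prefix length: 5

5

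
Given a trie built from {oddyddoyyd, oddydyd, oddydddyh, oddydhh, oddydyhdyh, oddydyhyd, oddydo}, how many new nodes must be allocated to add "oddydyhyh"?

"oddydyhy" is already a path in the trie; the remaining "h" must be added.
So 9 − 8 = 1 new nodes.

1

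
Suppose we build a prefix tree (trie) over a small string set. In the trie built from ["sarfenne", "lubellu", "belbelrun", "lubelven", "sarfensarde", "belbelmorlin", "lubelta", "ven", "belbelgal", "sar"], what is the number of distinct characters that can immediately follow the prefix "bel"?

1

Follow the path "bel" to its node, then look at its outgoing edges.
Characters that immediately follow "bel" among the stored strings: {b}.
That node has 1 child edge.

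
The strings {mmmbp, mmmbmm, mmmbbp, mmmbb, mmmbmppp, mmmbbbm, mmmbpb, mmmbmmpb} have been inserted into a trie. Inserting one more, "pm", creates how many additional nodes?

2

"pm" shares no prefix with any stored word, so all 2 characters open new nodes.
2 − 0 = 2 new nodes.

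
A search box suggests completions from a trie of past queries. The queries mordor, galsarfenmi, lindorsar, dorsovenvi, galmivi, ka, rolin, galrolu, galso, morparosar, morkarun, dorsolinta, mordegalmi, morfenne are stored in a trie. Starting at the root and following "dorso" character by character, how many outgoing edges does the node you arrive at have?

2

Walk "dorso" from the root, arriving at one node.
Characters that immediately follow "dorso" among the stored strings: {l, v}.
That node has 2 child edges.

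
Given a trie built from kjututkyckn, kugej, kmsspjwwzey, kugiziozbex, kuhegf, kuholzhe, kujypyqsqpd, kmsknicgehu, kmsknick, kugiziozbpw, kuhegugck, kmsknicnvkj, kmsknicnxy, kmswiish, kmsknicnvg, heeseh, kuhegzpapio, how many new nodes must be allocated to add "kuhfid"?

3

"kuh" is already a path in the trie; the remaining "fid" must be added.
Each of the 3 remaining characters creates one node.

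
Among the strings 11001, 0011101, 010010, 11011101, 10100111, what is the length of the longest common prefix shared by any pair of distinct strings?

3

Equivalently: take the maximum, over all pairs, of their longest common prefix length.
"11001" and "11011101" agree on "110" (3 characters) before diverging; nothing deeper is shared.
Longest shared-prefix length: 3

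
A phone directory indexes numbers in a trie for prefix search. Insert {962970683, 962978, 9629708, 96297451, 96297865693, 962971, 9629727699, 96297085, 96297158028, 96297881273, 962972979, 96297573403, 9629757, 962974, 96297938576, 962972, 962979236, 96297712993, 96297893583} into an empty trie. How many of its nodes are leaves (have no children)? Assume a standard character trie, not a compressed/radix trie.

13

A leaf is a node with no children — equivalently, the end of a word that is not a proper prefix of any other stored word.
Those words: "962970683", "96297085", "96297158028", "9629727699", "962972979", "96297451", "96297573403", "96297712993", "96297865693", "96297881273", "96297893583", "962979236", "96297938576"
Leaf count: 13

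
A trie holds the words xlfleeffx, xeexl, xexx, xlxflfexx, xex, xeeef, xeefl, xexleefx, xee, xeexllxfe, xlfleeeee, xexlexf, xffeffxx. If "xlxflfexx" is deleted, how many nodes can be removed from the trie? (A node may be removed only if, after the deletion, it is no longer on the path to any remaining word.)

After clearing the end-marker at "xlxflfexx", prune upward until reaching a node still needed by another word.
The suffix "xflfexx" (7 nodes) is used only by "xlxflfexx"; the node for "xl" still has the child "f", so pruning stops there.
Nodes removed: 7

7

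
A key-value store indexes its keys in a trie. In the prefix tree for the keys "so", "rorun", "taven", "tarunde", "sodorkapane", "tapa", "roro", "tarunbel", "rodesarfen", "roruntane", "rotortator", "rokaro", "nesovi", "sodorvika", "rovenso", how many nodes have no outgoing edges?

13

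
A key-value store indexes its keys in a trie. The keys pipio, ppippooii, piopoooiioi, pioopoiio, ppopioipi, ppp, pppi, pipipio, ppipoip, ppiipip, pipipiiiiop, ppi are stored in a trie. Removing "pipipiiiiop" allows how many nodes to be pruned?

5

After clearing the end-marker at "pipipiiiiop", prune upward until reaching a node still needed by another word.
The suffix "iiiop" (5 nodes) is used only by "pipipiiiiop"; the node for "pipipi" still has the child "o", so pruning stops there.
Nodes removed: 5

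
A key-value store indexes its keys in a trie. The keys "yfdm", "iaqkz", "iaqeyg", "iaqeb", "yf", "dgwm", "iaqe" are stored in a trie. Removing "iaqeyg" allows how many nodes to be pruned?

A node on "iaqeyg"'s path can go only if nothing else ends at it or branches off below it.
The suffix "yg" (2 nodes) is used only by "iaqeyg"; the node for "iaqe" still has the child "b", so pruning stops there.
Nodes removed: 2

2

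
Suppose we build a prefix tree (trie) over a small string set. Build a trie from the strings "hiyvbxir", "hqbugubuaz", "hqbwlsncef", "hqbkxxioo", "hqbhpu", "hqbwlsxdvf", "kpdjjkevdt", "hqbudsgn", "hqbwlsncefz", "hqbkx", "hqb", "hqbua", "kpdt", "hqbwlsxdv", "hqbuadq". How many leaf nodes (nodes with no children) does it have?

A leaf is a node with no children — equivalently, the end of a word that is not a proper prefix of any other stored word.
Those words: "hiyvbxir", "hqbhpu", "hqbkxxioo", "hqbuadq", "hqbudsgn", "hqbugubuaz", "hqbwlsncefz", "hqbwlsxdvf", "kpdjjkevdt", "kpdt"
Leaf count: 10

10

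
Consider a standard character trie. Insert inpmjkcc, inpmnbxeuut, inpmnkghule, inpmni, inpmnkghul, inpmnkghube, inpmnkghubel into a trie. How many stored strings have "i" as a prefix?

7

Walk to "i"; the words in its subtree are exactly those with that prefix.
Matches: "inpmjkcc", "inpmnbxeuut", "inpmni", "inpmnkghube", "inpmnkghubel", "inpmnkghul", "inpmnkghule"
Count: 7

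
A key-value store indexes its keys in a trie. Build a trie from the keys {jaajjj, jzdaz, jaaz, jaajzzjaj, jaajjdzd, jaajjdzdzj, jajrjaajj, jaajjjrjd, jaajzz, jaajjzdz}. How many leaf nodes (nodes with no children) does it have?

7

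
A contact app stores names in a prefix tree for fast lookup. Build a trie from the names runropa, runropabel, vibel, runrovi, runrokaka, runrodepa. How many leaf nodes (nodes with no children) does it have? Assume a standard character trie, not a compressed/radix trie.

5

Leaves are exactly the stored words that no other stored word extends.
Those words: "runrodepa", "runrokaka", "runropabel", "runrovi", "vibel"
Leaf count: 5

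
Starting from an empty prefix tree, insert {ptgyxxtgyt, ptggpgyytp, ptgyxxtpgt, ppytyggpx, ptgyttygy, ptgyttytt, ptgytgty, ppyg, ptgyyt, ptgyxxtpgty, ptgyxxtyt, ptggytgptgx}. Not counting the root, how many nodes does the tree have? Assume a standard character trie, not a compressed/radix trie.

For each word, the new-node count is its length minus the longest prefix already in the trie:
  "ptgyxxtgyt" → 10 new (p, t, g, y, x, x, t, g, y, t)
  "ptggpgyytp" → prefix "ptg" already present; 7 new (g, p, g, y, y, t, p)
  "ptgyxxtpgt" → prefix "ptgyxxt" already present; 3 new (p, g, t)
  "ppytyggpx" → prefix "p" already present; 8 new (p, y, t, y, g, g, p, x)
  "ptgyttygy" → prefix "ptgy" already present; 5 new (t, t, y, g, y)
  "ptgyttytt" → prefix "ptgytty" already present; 2 new (t, t)
  "ptgytgty" → prefix "ptgyt" already present; 3 new (g, t, y)
  "ppyg" → prefix "ppy" already present; 1 new (g)
  "ptgyyt" → prefix "ptgy" already present; 2 new (y, t)
  "ptgyxxtpgty" → prefix "ptgyxxtpgt" already present; 1 new (y)
  "ptgyxxtyt" → prefix "ptgyxxt" already present; 2 new (y, t)
  "ptggytgptgx" → prefix "ptgg" already present; 7 new (y, t, g, p, t, g, x)
Total nodes = 10 + 7 + 3 + 8 + 5 + 2 + 3 + 1 + 2 + 1 + 2 + 7 = 51

51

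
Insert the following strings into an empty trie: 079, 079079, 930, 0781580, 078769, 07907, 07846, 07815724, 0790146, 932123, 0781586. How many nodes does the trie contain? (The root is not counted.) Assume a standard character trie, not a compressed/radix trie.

30

For each word, the new-node count is its length minus the longest prefix already in the trie:
  "079" → 3 new (0, 7, 9)
  "079079" → prefix "079" already present; 3 new (0, 7, 9)
  "930" → 3 new (9, 3, 0)
  "0781580" → prefix "07" already present; 5 new (8, 1, 5, 8, 0)
  "078769" → prefix "078" already present; 3 new (7, 6, 9)
  "07907" → prefix "07907" already present; 0 new (none)
  "07846" → prefix "078" already present; 2 new (4, 6)
  "07815724" → prefix "07815" already present; 3 new (7, 2, 4)
  "0790146" → prefix "0790" already present; 3 new (1, 4, 6)
  "932123" → prefix "93" already present; 4 new (2, 1, 2, 3)
  "0781586" → prefix "078158" already present; 1 new (6)
Total nodes = 3 + 3 + 3 + 5 + 3 + 0 + 2 + 3 + 3 + 4 + 1 = 30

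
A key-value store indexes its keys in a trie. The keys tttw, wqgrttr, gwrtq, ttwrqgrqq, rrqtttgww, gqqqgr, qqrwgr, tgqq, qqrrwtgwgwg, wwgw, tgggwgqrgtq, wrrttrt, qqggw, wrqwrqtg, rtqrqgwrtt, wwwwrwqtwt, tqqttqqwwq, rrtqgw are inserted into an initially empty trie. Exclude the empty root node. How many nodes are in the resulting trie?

111

Trace insertions, counting only characters that open a new branch:
  "tttw" → 4 new (t, t, t, w)
  "wqgrttr" → 7 new (w, q, g, r, t, t, r)
  "gwrtq" → 5 new (g, w, r, t, q)
  "ttwrqgrqq" → prefix "tt" already present; 7 new (w, r, q, g, r, q, q)
  "rrqtttgww" → 9 new (r, r, q, t, t, t, g, w, w)
  "gqqqgr" → prefix "g" already present; 5 new (q, q, q, g, r)
  "qqrwgr" → 6 new (q, q, r, w, g, r)
  "tgqq" → prefix "t" already present; 3 new (g, q, q)
  "qqrrwtgwgwg" → prefix "qqr" already present; 8 new (r, w, t, g, w, g, w, g)
  "wwgw" → prefix "w" already present; 3 new (w, g, w)
  "tgggwgqrgtq" → prefix "tg" already present; 9 new (g, g, w, g, q, r, g, t, q)
  "wrrttrt" → prefix "w" already present; 6 new (r, r, t, t, r, t)
  "qqggw" → prefix "qq" already present; 3 new (g, g, w)
  "wrqwrqtg" → prefix "wr" already present; 6 new (q, w, r, q, t, g)
  "rtqrqgwrtt" → prefix "r" already present; 9 new (t, q, r, q, g, w, r, t, t)
  "wwwwrwqtwt" → prefix "ww" already present; 8 new (w, w, r, w, q, t, w, t)
  "tqqttqqwwq" → prefix "t" already present; 9 new (q, q, t, t, q, q, w, w, q)
  "rrtqgw" → prefix "rr" already present; 4 new (t, q, g, w)
Total nodes = 4 + 7 + 5 + 7 + 9 + 5 + 6 + 3 + 8 + 3 + 9 + 6 + 3 + 6 + 9 + 8 + 9 + 4 = 111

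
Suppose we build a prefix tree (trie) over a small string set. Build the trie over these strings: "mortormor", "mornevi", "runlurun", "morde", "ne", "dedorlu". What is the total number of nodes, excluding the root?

Trie structure (* marks end of a word):
(root)
├─ d
│  └─ e
│     └─ d
│        └─ o
│           └─ r
│              └─ l
│                 └─ u *
├─ m
│  └─ o
│     └─ r
│        ├─ d
│        │  └─ e *
│        ├─ n
│        │  └─ e
│        │     └─ v
│        │        └─ i *
│        └─ t
│           └─ o
│              └─ r
│                 └─ m
│                    └─ o
│                       └─ r *
├─ n
│  └─ e *
└─ r
   └─ u
      └─ n
         └─ l
            └─ u
               └─ r
                  └─ u
                     └─ n *
Counting every labelled node above: 32.

32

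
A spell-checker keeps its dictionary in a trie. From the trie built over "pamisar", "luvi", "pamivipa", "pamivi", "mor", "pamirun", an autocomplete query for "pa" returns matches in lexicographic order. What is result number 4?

pamivipa

DFS of the "pa" subtree visits, in order: "pamirun", "pamisar", "pamivi", "pamivipa"
The 4th is pamivipa.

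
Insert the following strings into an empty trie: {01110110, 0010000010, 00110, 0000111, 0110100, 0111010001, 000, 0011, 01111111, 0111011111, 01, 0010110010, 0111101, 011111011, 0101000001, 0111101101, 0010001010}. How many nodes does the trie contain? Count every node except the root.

65

Insert word by word; a character creates a node only if that edge doesn't already exist:
  "01110110" → 8 new (0, 1, 1, 1, 0, 1, 1, 0)
  "0010000010" → prefix "0" already present; 9 new (0, 1, 0, 0, 0, 0, 0, 1, 0)
  "00110" → prefix "001" already present; 2 new (1, 0)
  "0000111" → prefix "00" already present; 5 new (0, 0, 1, 1, 1)
  "0110100" → prefix "011" already present; 4 new (0, 1, 0, 0)
  "0111010001" → prefix "011101" already present; 4 new (0, 0, 0, 1)
  "000" → prefix "000" already present; 0 new (none)
  "0011" → prefix "0011" already present; 0 new (none)
  "01111111" → prefix "0111" already present; 4 new (1, 1, 1, 1)
  "0111011111" → prefix "0111011" already present; 3 new (1, 1, 1)
  "01" → prefix "01" already present; 0 new (none)
  "0010110010" → prefix "0010" already present; 6 new (1, 1, 0, 0, 1, 0)
  "0111101" → prefix "01111" already present; 2 new (0, 1)
  "011111011" → prefix "011111" already present; 3 new (0, 1, 1)
  "0101000001" → prefix "01" already present; 8 new (0, 1, 0, 0, 0, 0, 0, 1)
  "0111101101" → prefix "0111101" already present; 3 new (1, 0, 1)
  "0010001010" → prefix "001000" already present; 4 new (1, 0, 1, 0)
Total nodes = 8 + 9 + 2 + 5 + 4 + 4 + 0 + 0 + 4 + 3 + 0 + 6 + 2 + 3 + 8 + 3 + 4 = 65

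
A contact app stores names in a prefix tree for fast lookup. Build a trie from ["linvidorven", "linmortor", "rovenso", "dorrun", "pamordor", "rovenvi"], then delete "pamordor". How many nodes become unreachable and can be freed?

8

A node on "pamordor"'s path can go only if nothing else ends at it or branches off below it.
No other word shares any prefix with "pamordor", so all 8 of its nodes go.
Nodes removed: 8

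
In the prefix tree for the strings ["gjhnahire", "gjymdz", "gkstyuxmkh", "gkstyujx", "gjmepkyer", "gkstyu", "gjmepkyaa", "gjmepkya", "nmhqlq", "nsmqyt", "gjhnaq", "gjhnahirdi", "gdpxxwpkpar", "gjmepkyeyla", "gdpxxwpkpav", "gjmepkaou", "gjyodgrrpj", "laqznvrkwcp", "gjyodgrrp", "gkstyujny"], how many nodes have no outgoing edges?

A leaf is a node with no children — equivalently, the end of a word that is not a proper prefix of any other stored word.
Those words: "gdpxxwpkpar", "gdpxxwpkpav", "gjhnahirdi", "gjhnahire", "gjhnaq", "gjmepkaou", "gjmepkyaa", "gjmepkyer", "gjmepkyeyla", "gjymdz", "gjyodgrrpj", "gkstyujny", "gkstyujx", "gkstyuxmkh", "laqznvrkwcp", "nmhqlq", "nsmqyt"
Leaf count: 17

17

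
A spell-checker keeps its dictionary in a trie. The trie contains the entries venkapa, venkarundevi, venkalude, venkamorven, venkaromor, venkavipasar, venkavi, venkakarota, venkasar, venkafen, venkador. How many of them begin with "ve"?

Walk to "ve"; the words in its subtree are exactly those with that prefix.
Matches: "venkador", "venkafen", "venkakarota", "venkalude", "venkamorven", "venkapa", "venkaromor", "venkarundevi", "venkasar", "venkavi", "venkavipasar"
Count: 11

11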